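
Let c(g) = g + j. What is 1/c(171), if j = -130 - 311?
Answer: -1/270 ≈ -0.0037037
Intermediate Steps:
j = -441
c(g) = -441 + g (c(g) = g - 441 = -441 + g)
1/c(171) = 1/(-441 + 171) = 1/(-270) = -1/270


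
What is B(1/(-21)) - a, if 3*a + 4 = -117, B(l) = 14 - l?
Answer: 1142/21 ≈ 54.381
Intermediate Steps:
a = -121/3 (a = -4/3 + (1/3)*(-117) = -4/3 - 39 = -121/3 ≈ -40.333)
B(1/(-21)) - a = (14 - 1/(-21)) - 1*(-121/3) = (14 - 1*(-1/21)) + 121/3 = (14 + 1/21) + 121/3 = 295/21 + 121/3 = 1142/21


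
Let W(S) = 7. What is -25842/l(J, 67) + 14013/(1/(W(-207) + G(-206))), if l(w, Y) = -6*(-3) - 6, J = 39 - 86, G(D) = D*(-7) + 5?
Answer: 40745497/2 ≈ 2.0373e+7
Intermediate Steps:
G(D) = 5 - 7*D (G(D) = -7*D + 5 = 5 - 7*D)
J = -47
l(w, Y) = 12 (l(w, Y) = 18 - 6 = 12)
-25842/l(J, 67) + 14013/(1/(W(-207) + G(-206))) = -25842/12 + 14013/(1/(7 + (5 - 7*(-206)))) = -25842*1/12 + 14013/(1/(7 + (5 + 1442))) = -4307/2 + 14013/(1/(7 + 1447)) = -4307/2 + 14013/(1/1454) = -4307/2 + 14013*1454 = -4307/2 + 20374902 = 40745497/2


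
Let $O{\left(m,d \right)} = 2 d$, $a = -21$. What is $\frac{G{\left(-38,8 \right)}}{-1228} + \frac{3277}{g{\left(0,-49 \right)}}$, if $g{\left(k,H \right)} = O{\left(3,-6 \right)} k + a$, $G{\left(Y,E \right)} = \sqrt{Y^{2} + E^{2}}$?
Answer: $- \frac{3277}{21} - \frac{\sqrt{377}}{614} \approx -156.08$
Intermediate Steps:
$G{\left(Y,E \right)} = \sqrt{E^{2} + Y^{2}}$
$g{\left(k,H \right)} = -21 - 12 k$ ($g{\left(k,H \right)} = 2 \left(-6\right) k - 21 = - 12 k - 21 = -21 - 12 k$)
$\frac{G{\left(-38,8 \right)}}{-1228} + \frac{3277}{g{\left(0,-49 \right)}} = \frac{\sqrt{8^{2} + \left(-38\right)^{2}}}{-1228} + \frac{3277}{-21 - 0} = \sqrt{64 + 1444} \left(- \frac{1}{1228}\right) + \frac{3277}{-21 + 0} = \sqrt{1508} \left(- \frac{1}{1228}\right) + \frac{3277}{-21} = 2 \sqrt{377} \left(- \frac{1}{1228}\right) + 3277 \left(- \frac{1}{21}\right) = - \frac{\sqrt{377}}{614} - \frac{3277}{21} = - \frac{3277}{21} - \frac{\sqrt{377}}{614}$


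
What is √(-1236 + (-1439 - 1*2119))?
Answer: I*√4794 ≈ 69.239*I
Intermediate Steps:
√(-1236 + (-1439 - 1*2119)) = √(-1236 + (-1439 - 2119)) = √(-1236 - 3558) = √(-4794) = I*√4794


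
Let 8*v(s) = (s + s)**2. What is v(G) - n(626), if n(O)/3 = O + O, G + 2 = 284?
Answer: 36006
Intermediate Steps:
G = 282 (G = -2 + 284 = 282)
v(s) = s**2/2 (v(s) = (s + s)**2/8 = (2*s)**2/8 = (4*s**2)/8 = s**2/2)
n(O) = 6*O (n(O) = 3*(O + O) = 3*(2*O) = 6*O)
v(G) - n(626) = (1/2)*282**2 - 6*626 = (1/2)*79524 - 1*3756 = 39762 - 3756 = 36006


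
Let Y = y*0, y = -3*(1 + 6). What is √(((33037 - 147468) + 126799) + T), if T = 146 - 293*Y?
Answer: √12514 ≈ 111.87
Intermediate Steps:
y = -21 (y = -3*7 = -21)
Y = 0 (Y = -21*0 = 0)
T = 146 (T = 146 - 293*0 = 146 + 0 = 146)
√(((33037 - 147468) + 126799) + T) = √(((33037 - 147468) + 126799) + 146) = √((-114431 + 126799) + 146) = √(12368 + 146) = √12514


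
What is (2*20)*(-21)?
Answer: -840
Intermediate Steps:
(2*20)*(-21) = 40*(-21) = -840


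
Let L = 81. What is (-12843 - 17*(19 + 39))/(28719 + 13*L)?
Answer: -13829/29772 ≈ -0.46450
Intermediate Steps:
(-12843 - 17*(19 + 39))/(28719 + 13*L) = (-12843 - 17*(19 + 39))/(28719 + 13*81) = (-12843 - 17*58)/(28719 + 1053) = (-12843 - 986)/29772 = -13829*1/29772 = -13829/29772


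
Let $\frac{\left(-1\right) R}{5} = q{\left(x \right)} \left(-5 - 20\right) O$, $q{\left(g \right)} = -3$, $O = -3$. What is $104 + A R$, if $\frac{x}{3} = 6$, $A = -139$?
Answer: $-156271$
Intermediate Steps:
$x = 18$ ($x = 3 \cdot 6 = 18$)
$R = 1125$ ($R = - 5 - 3 \left(-5 - 20\right) \left(-3\right) = - 5 \left(-3\right) \left(-25\right) \left(-3\right) = - 5 \cdot 75 \left(-3\right) = \left(-5\right) \left(-225\right) = 1125$)
$104 + A R = 104 - 156375 = -156271$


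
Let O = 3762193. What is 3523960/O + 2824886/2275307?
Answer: 18645857190718/8560144068251 ≈ 2.1782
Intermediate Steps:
3523960/O + 2824886/2275307 = 3523960/3762193 + 2824886/2275307 = 18645857190718/8560144068251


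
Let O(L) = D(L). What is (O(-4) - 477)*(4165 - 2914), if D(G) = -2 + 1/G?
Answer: -2398167/4 ≈ -5.9954e+5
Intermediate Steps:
D(G) = -2 + 1/G
O(L) = -2 + 1/L
(O(-4) - 477)*(4165 - 2914) = ((-2 + 1/(-4)) - 477)*(4165 - 2914) = ((-2 - ¼) - 477)*1251 = (-9/4 - 477)*1251 = -1917/4*1251 = -2398167/4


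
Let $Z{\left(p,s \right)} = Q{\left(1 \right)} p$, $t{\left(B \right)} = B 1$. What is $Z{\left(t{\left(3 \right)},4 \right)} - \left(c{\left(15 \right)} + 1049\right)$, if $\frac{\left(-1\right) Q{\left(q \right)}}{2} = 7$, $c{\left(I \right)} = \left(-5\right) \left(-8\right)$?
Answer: $-1131$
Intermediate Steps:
$c{\left(I \right)} = 40$
$Q{\left(q \right)} = -14$ ($Q{\left(q \right)} = \left(-2\right) 7 = -14$)
$t{\left(B \right)} = B$
$Z{\left(p,s \right)} = - 14 p$
$Z{\left(t{\left(3 \right)},4 \right)} - \left(c{\left(15 \right)} + 1049\right) = \left(-14\right) 3 - \left(40 + 1049\right) = -42 - 1089 = -1131$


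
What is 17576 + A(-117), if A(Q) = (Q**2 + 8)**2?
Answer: 187625385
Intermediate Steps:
A(Q) = (8 + Q**2)**2
17576 + A(-117) = 17576 + (8 + (-117)**2)**2 = 17576 + (8 + 13689)**2 = 17576 + 13697**2 = 17576 + 187607809 = 187625385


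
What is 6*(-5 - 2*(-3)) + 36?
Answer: 42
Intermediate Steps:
6*(-5 - 2*(-3)) + 36 = 6*(-5 + 6) + 36 = 6*1 + 36 = 6 + 36 = 42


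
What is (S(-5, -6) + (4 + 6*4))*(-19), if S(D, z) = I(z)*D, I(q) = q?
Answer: -1102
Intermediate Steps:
S(D, z) = D*z (S(D, z) = z*D = D*z)
(S(-5, -6) + (4 + 6*4))*(-19) = (-5*(-6) + (4 + 6*4))*(-19) = (30 + (4 + 24))*(-19) = (30 + 28)*(-19) = 58*(-19) = -1102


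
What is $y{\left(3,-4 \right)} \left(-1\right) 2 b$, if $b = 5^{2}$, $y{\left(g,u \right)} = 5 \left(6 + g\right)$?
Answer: $-2250$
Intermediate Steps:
$y{\left(g,u \right)} = 30 + 5 g$
$b = 25$
$y{\left(3,-4 \right)} \left(-1\right) 2 b = \left(30 + 5 \cdot 3\right) \left(-1\right) 2 \cdot 25 = \left(30 + 15\right) \left(-1\right) 2 \cdot 25 = 45 \left(-1\right) 2 \cdot 25 = \left(-45\right) 2 \cdot 25 = \left(-90\right) 25 = -2250$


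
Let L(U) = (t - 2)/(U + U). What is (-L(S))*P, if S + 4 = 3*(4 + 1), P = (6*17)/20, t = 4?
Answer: -51/110 ≈ -0.46364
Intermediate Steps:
P = 51/10 (P = 102*(1/20) = 51/10 ≈ 5.1000)
S = 11 (S = -4 + 3*(4 + 1) = -4 + 3*5 = -4 + 15 = 11)
L(U) = 1/U (L(U) = (4 - 2)/(U + U) = 2/((2*U)) = 2*(1/(2*U)) = 1/U)
(-L(S))*P = -1/11*(51/10) = -1*1/11*(51/10) = -1/11*51/10 = -51/110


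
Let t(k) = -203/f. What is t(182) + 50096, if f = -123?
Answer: 6162011/123 ≈ 50098.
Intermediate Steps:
t(k) = 203/123 (t(k) = -203/(-123) = -203*(-1/123) = 203/123)
t(182) + 50096 = 203/123 + 50096 = 6162011/123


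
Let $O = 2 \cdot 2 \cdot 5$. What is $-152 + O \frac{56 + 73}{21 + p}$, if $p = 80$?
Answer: $- \frac{12772}{101} \approx -126.46$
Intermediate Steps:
$O = 20$ ($O = 4 \cdot 5 = 20$)
$-152 + O \frac{56 + 73}{21 + p} = -152 + 20 \frac{56 + 73}{21 + 80} = -152 + 20 \cdot \frac{129}{101} = -152 + \frac{2580}{101} = - \frac{12772}{101}$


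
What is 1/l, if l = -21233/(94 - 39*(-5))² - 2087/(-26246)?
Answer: -128946598/22527823 ≈ -5.7239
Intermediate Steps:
l = -22527823/128946598 (l = -21233/(94 + 195)² - 2087*(-1/26246) = -21233/(289²) + 2087/26246 = -21233/83521 + 2087/26246 = -21233*1/83521 + 2087/26246 = -1249/4913 + 2087/26246 = -22527823/128946598 ≈ -0.17471)
1/l = 1/(-22527823/128946598) = -128946598/22527823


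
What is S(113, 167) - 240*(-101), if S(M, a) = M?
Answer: 24353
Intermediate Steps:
S(113, 167) - 240*(-101) = 113 - 240*(-101) = 113 - 1*(-24240) = 113 + 24240 = 24353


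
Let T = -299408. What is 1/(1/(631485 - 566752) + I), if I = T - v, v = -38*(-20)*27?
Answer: -64733/20709899223 ≈ -3.1257e-6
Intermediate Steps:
v = 20520 (v = 760*27 = 20520)
I = -319928 (I = -299408 - 1*20520 = -299408 - 20520 = -319928)
1/(1/(631485 - 566752) + I) = 1/(1/(631485 - 566752) - 319928) = 1/(1/64733 - 319928) = 1/(-20709899223/64733) = -64733/20709899223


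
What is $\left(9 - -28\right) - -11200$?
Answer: $11237$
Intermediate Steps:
$\left(9 - -28\right) - -11200 = \left(9 + 28\right) + 11200 = 37 + 11200 = 11237$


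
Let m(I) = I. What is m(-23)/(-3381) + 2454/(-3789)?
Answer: -39661/61887 ≈ -0.64086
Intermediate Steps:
m(-23)/(-3381) + 2454/(-3789) = -23/(-3381) + 2454/(-3789) = -23*(-1/3381) + 2454*(-1/3789) = 1/147 - 818/1263 = -39661/61887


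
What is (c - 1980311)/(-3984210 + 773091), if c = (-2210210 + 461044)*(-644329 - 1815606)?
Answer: -4302832683899/3211119 ≈ -1.3400e+6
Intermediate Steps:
c = 4302834664210 (c = -1749166*(-2459935) = 4302834664210)
(c - 1980311)/(-3984210 + 773091) = (4302834664210 - 1980311)/(-3984210 + 773091) = 4302832683899/(-3211119) = 4302832683899*(-1/3211119) = -4302832683899/3211119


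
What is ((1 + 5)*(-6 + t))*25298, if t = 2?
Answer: -607152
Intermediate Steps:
((1 + 5)*(-6 + t))*25298 = ((1 + 5)*(-6 + 2))*25298 = (6*(-4))*25298 = -24*25298 = -607152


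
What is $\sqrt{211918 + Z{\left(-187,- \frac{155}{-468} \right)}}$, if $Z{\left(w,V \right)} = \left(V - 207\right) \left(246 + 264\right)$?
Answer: $\frac{\sqrt{648048882}}{78} \approx 326.37$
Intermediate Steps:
$Z{\left(w,V \right)} = -105570 + 510 V$ ($Z{\left(w,V \right)} = \left(-207 + V\right) 510 = -105570 + 510 V$)
$\sqrt{211918 + Z{\left(-187,- \frac{155}{-468} \right)}} = \sqrt{211918 - \left(105570 - 510 \left(- \frac{155}{-468}\right)\right)} = \sqrt{211918 - \left(105570 - 510 \left(\left(-155\right) \left(- \frac{1}{468}\right)\right)\right)} = \sqrt{211918 + \left(-105570 + 510 \cdot \frac{155}{468}\right)} = \sqrt{211918 + \left(-105570 + \frac{13175}{78}\right)} = \sqrt{211918 - \frac{8221285}{78}} = \sqrt{\frac{8308319}{78}} = \frac{\sqrt{648048882}}{78}$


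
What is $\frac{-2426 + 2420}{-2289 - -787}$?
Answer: $\frac{3}{751} \approx 0.0039947$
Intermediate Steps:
$\frac{-2426 + 2420}{-2289 - -787} = - \frac{6}{-2289 + \left(-23 + 810\right)} = - \frac{6}{-2289 + 787} = - \frac{6}{-1502} = \left(-6\right) \left(- \frac{1}{1502}\right) = \frac{3}{751}$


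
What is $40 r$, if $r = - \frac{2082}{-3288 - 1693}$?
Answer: $\frac{83280}{4981} \approx 16.72$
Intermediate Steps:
$r = \frac{2082}{4981}$ ($r = - \frac{2082}{-3288 - 1693} = - \frac{2082}{-4981} = \left(-2082\right) \left(- \frac{1}{4981}\right) = \frac{2082}{4981} \approx 0.41799$)
$40 r = 40 \cdot \frac{2082}{4981} = \frac{83280}{4981}$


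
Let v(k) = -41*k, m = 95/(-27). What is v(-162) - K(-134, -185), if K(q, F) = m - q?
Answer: 175811/27 ≈ 6511.5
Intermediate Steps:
m = -95/27 (m = 95*(-1/27) = -95/27 ≈ -3.5185)
K(q, F) = -95/27 - q
v(-162) - K(-134, -185) = -41*(-162) - (-95/27 - 1*(-134)) = 6642 - (-95/27 + 134) = 6642 - 1*3523/27 = 6642 - 3523/27 = 175811/27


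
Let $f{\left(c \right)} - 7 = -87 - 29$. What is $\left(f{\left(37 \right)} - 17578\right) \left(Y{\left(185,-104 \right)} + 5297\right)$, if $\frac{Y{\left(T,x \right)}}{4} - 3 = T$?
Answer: $-106988663$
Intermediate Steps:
$f{\left(c \right)} = -109$ ($f{\left(c \right)} = 7 - 116 = -109$)
$Y{\left(T,x \right)} = 12 + 4 T$
$\left(f{\left(37 \right)} - 17578\right) \left(Y{\left(185,-104 \right)} + 5297\right) = \left(-109 - 17578\right) \left(\left(12 + 4 \cdot 185\right) + 5297\right) = - 17687 \left(\left(12 + 740\right) + 5297\right) = - 17687 \left(752 + 5297\right) = \left(-17687\right) 6049 = -106988663$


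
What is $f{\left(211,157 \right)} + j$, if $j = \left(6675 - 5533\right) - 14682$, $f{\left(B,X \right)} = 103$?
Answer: $-13437$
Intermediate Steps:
$j = -13540$ ($j = 1142 - 14682 = -13540$)
$f{\left(211,157 \right)} + j = 103 - 13540 = -13437$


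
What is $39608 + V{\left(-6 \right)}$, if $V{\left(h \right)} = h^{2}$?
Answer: $39644$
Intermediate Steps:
$39608 + V{\left(-6 \right)} = 39608 + \left(-6\right)^{2} = 39608 + 36 = 39644$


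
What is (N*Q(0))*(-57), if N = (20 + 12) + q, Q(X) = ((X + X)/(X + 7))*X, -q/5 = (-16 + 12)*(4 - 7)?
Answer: 0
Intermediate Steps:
q = -60 (q = -5*(-16 + 12)*(4 - 7) = -(-20)*(-3) = -5*12 = -60)
Q(X) = 2*X**2/(7 + X) (Q(X) = ((2*X)/(7 + X))*X = (2*X/(7 + X))*X = 2*X**2/(7 + X))
N = -28 (N = (20 + 12) - 60 = 32 - 60 = -28)
(N*Q(0))*(-57) = -56*0**2/(7 + 0)*(-57) = -56*0/7*(-57) = -28*0*(-57) = 0*(-57) = 0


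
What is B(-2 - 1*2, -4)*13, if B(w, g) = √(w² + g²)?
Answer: 52*√2 ≈ 73.539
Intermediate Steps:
B(w, g) = √(g² + w²)
B(-2 - 1*2, -4)*13 = √((-4)² + (-2 - 1*2)²)*13 = √(16 + (-2 - 2)²)*13 = √(16 + (-4)²)*13 = √(16 + 16)*13 = √32*13 = (4*√2)*13 = 52*√2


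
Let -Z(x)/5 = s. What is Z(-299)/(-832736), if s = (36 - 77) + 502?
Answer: 2305/832736 ≈ 0.0027680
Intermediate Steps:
s = 461 (s = -41 + 502 = 461)
Z(x) = -2305 (Z(x) = -5*461 = -2305)
Z(-299)/(-832736) = -2305/(-832736) = -2305*(-1/832736) = 2305/832736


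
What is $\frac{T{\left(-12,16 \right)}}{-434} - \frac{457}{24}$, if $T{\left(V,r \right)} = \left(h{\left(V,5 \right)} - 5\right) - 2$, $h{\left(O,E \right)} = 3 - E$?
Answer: $- \frac{99061}{5208} \approx -19.021$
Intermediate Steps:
$T{\left(V,r \right)} = -9$ ($T{\left(V,r \right)} = \left(\left(3 - 5\right) - 5\right) - 2 = \left(-2 - 5\right) - 2 = -7 - 2 = -9$)
$\frac{T{\left(-12,16 \right)}}{-434} - \frac{457}{24} = - \frac{9}{-434} - \frac{457}{24} = \left(-9\right) \left(- \frac{1}{434}\right) - \frac{457}{24} = \frac{9}{434} - \frac{457}{24} = - \frac{99061}{5208}$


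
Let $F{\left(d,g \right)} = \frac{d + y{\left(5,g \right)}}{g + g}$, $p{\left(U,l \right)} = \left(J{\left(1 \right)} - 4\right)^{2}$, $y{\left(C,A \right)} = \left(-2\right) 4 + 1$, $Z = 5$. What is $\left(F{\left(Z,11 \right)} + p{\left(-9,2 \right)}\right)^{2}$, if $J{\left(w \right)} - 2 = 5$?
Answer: $\frac{9604}{121} \approx 79.372$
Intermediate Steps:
$J{\left(w \right)} = 7$ ($J{\left(w \right)} = 2 + 5 = 7$)
$y{\left(C,A \right)} = -7$ ($y{\left(C,A \right)} = -8 + 1 = -7$)
$p{\left(U,l \right)} = 9$ ($p{\left(U,l \right)} = \left(7 - 4\right)^{2} = 3^{2} = 9$)
$F{\left(d,g \right)} = \frac{-7 + d}{2 g}$ ($F{\left(d,g \right)} = \frac{d - 7}{g + g} = \frac{-7 + d}{2 g}$)
$\left(F{\left(Z,11 \right)} + p{\left(-9,2 \right)}\right)^{2} = \left(\frac{-7 + 5}{2 \cdot 11} + 9\right)^{2} = \left(\frac{1}{2} \cdot \frac{1}{11} \left(-2\right) + 9\right)^{2} = \left(- \frac{1}{11} + 9\right)^{2} = \left(\frac{98}{11}\right)^{2} = \frac{9604}{121}$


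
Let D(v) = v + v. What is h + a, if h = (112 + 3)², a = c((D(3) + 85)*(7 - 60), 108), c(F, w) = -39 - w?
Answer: 13078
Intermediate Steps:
D(v) = 2*v
a = -147 (a = -39 - 1*108 = -39 - 108 = -147)
h = 13225 (h = 115² = 13225)
h + a = 13225 - 147 = 13078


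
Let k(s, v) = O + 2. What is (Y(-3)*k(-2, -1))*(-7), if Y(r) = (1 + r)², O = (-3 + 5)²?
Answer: -168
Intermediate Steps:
O = 4 (O = 2² = 4)
k(s, v) = 6 (k(s, v) = 4 + 2 = 6)
(Y(-3)*k(-2, -1))*(-7) = ((1 - 3)²*6)*(-7) = ((-2)²*6)*(-7) = (4*6)*(-7) = 24*(-7) = -168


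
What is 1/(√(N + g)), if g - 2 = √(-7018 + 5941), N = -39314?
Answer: (-39312 + I*√1077)^(-½) ≈ 2.11e-6 - 0.0050436*I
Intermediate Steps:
g = 2 + I*√1077 (g = 2 + √(-7018 + 5941) = 2 + √(-1077) = 2 + I*√1077 ≈ 2.0 + 32.818*I)
1/(√(N + g)) = 1/(√(-39314 + (2 + I*√1077))) = 1/(√(-39312 + I*√1077)) = (-39312 + I*√1077)^(-½)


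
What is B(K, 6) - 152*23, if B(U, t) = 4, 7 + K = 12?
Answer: -3492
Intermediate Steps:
K = 5 (K = -7 + 12 = 5)
B(K, 6) - 152*23 = 4 - 152*23 = 4 - 3496 = -3492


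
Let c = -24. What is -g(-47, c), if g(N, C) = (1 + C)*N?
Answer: -1081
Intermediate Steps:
g(N, C) = N*(1 + C)
-g(-47, c) = -(-47)*(1 - 24) = -(-47)*(-23) = -1*1081 = -1081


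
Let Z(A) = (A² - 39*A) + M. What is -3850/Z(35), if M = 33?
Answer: 3850/107 ≈ 35.981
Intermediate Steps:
Z(A) = 33 + A² - 39*A (Z(A) = (A² - 39*A) + 33 = 33 + A² - 39*A)
-3850/Z(35) = -3850/(33 + 35² - 39*35) = -3850/(33 + 1225 - 1365) = -3850/(-107) = -3850*(-1/107) = 3850/107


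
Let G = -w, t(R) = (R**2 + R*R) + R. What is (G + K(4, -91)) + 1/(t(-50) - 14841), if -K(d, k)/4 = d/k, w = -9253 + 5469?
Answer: 486580667/128583 ≈ 3784.2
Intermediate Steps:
w = -3784
t(R) = R + 2*R**2 (t(R) = (R**2 + R**2) + R = 2*R**2 + R = R + 2*R**2)
K(d, k) = -4*d/k
G = 3784 (G = -1*(-3784) = 3784)
(G + K(4, -91)) + 1/(t(-50) - 14841) = (3784 - 4*4/(-91)) + 1/(-50*(1 + 2*(-50)) - 14841) = (3784 - 4*4*(-1/91)) + 1/(-50*(1 - 100) - 14841) = (3784 + 16/91) + 1/(-50*(-99) - 14841) = 344360/91 + 1/(4950 - 14841) = 344360/91 + 1/(-9891) = 344360/91 - 1/9891 = 486580667/128583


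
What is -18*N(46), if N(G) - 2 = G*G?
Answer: -38124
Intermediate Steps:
N(G) = 2 + G**2 (N(G) = 2 + G*G = 2 + G**2)
-18*N(46) = -18*(2 + 46**2) = -18*(2 + 2116) = -18*2118 = -38124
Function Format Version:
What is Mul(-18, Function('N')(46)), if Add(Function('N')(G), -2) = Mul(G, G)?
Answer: -38124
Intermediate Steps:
Function('N')(G) = Add(2, Pow(G, 2)) (Function('N')(G) = Add(2, Mul(G, G)) = Add(2, Pow(G, 2)))
Mul(-18, Function('N')(46)) = Mul(-18, Add(2, Pow(46, 2))) = Mul(-18, Add(2, 2116)) = Mul(-18, 2118) = -38124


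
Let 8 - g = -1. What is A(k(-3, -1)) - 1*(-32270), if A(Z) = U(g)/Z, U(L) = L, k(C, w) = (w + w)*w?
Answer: 64549/2 ≈ 32275.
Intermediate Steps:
g = 9 (g = 8 - 1*(-1) = 8 + 1 = 9)
k(C, w) = 2*w² (k(C, w) = (2*w)*w = 2*w²)
A(Z) = 9/Z
A(k(-3, -1)) - 1*(-32270) = 9/((2*(-1)²)) - 1*(-32270) = 9/((2*1)) + 32270 = 9/2 + 32270 = 64549/2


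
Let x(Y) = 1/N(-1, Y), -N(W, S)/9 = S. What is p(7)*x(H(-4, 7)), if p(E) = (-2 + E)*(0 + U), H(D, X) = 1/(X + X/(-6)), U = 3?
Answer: -175/18 ≈ -9.7222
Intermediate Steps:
N(W, S) = -9*S
H(D, X) = 6/(5*X) (H(D, X) = 1/(X + X*(-⅙)) = 1/(X - X/6) = 1/(5*X/6) = 6/(5*X))
p(E) = -6 + 3*E (p(E) = (-2 + E)*(0 + 3) = (-2 + E)*3 = -6 + 3*E)
x(Y) = -1/(9*Y) (x(Y) = 1/(-9*Y) = -1/(9*Y))
p(7)*x(H(-4, 7)) = (-6 + 3*7)*(-1/(9*((6/5)/7))) = (-6 + 21)*(-1/(9*((6/5)*(⅐)))) = 15*(-1/(9*6/35)) = 15*(-⅑*35/6) = 15*(-35/54) = -175/18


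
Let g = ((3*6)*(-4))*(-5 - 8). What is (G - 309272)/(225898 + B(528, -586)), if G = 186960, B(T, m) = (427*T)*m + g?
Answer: 61156/65945191 ≈ 0.00092738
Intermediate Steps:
g = 936 (g = (18*(-4))*(-13) = -72*(-13) = 936)
B(T, m) = 936 + 427*T*m (B(T, m) = (427*T)*m + 936 = 427*T*m + 936 = 936 + 427*T*m)
(G - 309272)/(225898 + B(528, -586)) = (186960 - 309272)/(225898 + (936 + 427*528*(-586))) = -122312/(225898 + (936 - 132117216)) = -122312/(225898 - 132116280) = -122312/(-131890382) = -122312*(-1/131890382) = 61156/65945191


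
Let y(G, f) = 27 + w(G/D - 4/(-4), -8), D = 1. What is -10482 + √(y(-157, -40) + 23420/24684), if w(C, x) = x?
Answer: -10482 + 4*√392394/561 ≈ -10478.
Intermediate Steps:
y(G, f) = 19 (y(G, f) = 27 - 8 = 19)
-10482 + √(y(-157, -40) + 23420/24684) = -10482 + √(19 + 23420/24684) = -10482 + √(19 + 23420*(1/24684)) = -10482 + √(19 + 5855/6171) = -10482 + √(123104/6171) = -10482 + 4*√392394/561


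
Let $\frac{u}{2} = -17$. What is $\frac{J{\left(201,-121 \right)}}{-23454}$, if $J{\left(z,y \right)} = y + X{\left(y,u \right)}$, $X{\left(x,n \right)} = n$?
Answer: $\frac{155}{23454} \approx 0.0066087$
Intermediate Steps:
$u = -34$ ($u = 2 \left(-17\right) = -34$)
$J{\left(z,y \right)} = -34 + y$ ($J{\left(z,y \right)} = y - 34 = -34 + y$)
$\frac{J{\left(201,-121 \right)}}{-23454} = \frac{-34 - 121}{-23454} = \left(-155\right) \left(- \frac{1}{23454}\right) = \frac{155}{23454}$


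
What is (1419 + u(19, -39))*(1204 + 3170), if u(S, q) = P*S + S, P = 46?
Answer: 10112688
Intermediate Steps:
u(S, q) = 47*S (u(S, q) = 46*S + S = 47*S)
(1419 + u(19, -39))*(1204 + 3170) = (1419 + 47*19)*(1204 + 3170) = (1419 + 893)*4374 = 2312*4374 = 10112688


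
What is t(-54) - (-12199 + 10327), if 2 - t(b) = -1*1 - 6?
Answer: 1881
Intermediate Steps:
t(b) = 9 (t(b) = 2 - (-1*1 - 6) = 2 - (-1 - 6) = 2 - 1*(-7) = 2 + 7 = 9)
t(-54) - (-12199 + 10327) = 9 - (-12199 + 10327) = 9 - 1*(-1872) = 9 + 1872 = 1881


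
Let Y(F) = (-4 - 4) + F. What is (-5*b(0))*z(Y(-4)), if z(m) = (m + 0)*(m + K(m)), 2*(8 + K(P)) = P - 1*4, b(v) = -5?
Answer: 8400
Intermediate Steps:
K(P) = -10 + P/2 (K(P) = -8 + (P - 1*4)/2 = -8 + (P - 4)/2 = -8 + (-4 + P)/2 = -8 + (-2 + P/2) = -10 + P/2)
Y(F) = -8 + F
z(m) = m*(-10 + 3*m/2) (z(m) = (m + 0)*(m + (-10 + m/2)) = m*(-10 + 3*m/2))
(-5*b(0))*z(Y(-4)) = (-5*(-5))*((-8 - 4)*(-20 + 3*(-8 - 4))/2) = 25*((1/2)*(-12)*(-20 + 3*(-12))) = 25*((1/2)*(-12)*(-20 - 36)) = 25*((1/2)*(-12)*(-56)) = 25*336 = 8400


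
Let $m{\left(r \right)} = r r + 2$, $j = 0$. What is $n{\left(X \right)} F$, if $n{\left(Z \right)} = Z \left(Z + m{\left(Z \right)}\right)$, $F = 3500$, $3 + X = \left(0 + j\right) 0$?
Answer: $-84000$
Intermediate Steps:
$X = -3$ ($X = -3 + \left(0 + 0\right) 0 = -3 + 0 \cdot 0 = -3 + 0 = -3$)
$m{\left(r \right)} = 2 + r^{2}$ ($m{\left(r \right)} = r^{2} + 2 = 2 + r^{2}$)
$n{\left(Z \right)} = Z \left(2 + Z + Z^{2}\right)$ ($n{\left(Z \right)} = Z \left(Z + \left(2 + Z^{2}\right)\right) = Z \left(2 + Z + Z^{2}\right)$)
$n{\left(X \right)} F = - 3 \left(2 - 3 + \left(-3\right)^{2}\right) 3500 = - 3 \left(2 - 3 + 9\right) 3500 = \left(-3\right) 8 \cdot 3500 = \left(-24\right) 3500 = -84000$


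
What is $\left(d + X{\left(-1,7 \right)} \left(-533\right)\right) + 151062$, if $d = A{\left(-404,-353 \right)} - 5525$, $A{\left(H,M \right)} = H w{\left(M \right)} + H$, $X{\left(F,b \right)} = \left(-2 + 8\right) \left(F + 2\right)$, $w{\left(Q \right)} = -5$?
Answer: $143955$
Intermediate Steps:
$X{\left(F,b \right)} = 12 + 6 F$ ($X{\left(F,b \right)} = 6 \left(2 + F\right) = 12 + 6 F$)
$A{\left(H,M \right)} = - 4 H$ ($A{\left(H,M \right)} = H \left(-5\right) + H = - 5 H + H = - 4 H$)
$d = -3909$ ($d = \left(-4\right) \left(-404\right) - 5525 = 1616 - 5525 = -3909$)
$\left(d + X{\left(-1,7 \right)} \left(-533\right)\right) + 151062 = \left(-3909 + \left(12 + 6 \left(-1\right)\right) \left(-533\right)\right) + 151062 = \left(-3909 + \left(12 - 6\right) \left(-533\right)\right) + 151062 = \left(-3909 + 6 \left(-533\right)\right) + 151062 = \left(-3909 - 3198\right) + 151062 = -7107 + 151062 = 143955$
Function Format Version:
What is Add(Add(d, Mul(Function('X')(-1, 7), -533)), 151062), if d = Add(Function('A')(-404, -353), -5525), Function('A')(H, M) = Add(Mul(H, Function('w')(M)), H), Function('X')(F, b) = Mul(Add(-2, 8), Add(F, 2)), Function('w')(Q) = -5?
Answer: 143955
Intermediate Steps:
Function('X')(F, b) = Add(12, Mul(6, F)) (Function('X')(F, b) = Mul(6, Add(2, F)) = Add(12, Mul(6, F)))
Function('A')(H, M) = Mul(-4, H) (Function('A')(H, M) = Add(Mul(H, -5), H) = Add(Mul(-5, H), H) = Mul(-4, H))
d = -3909 (d = Add(Mul(-4, -404), -5525) = Add(1616, -5525) = -3909)
Add(Add(d, Mul(Function('X')(-1, 7), -533)), 151062) = Add(Add(-3909, Mul(Add(12, Mul(6, -1)), -533)), 151062) = Add(Add(-3909, Mul(Add(12, -6), -533)), 151062) = Add(Add(-3909, Mul(6, -533)), 151062) = Add(Add(-3909, -3198), 151062) = Add(-7107, 151062) = 143955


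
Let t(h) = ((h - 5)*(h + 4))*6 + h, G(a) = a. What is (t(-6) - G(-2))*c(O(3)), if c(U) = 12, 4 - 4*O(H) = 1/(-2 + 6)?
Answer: 1536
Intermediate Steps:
O(H) = 15/16 (O(H) = 1 - 1/(4*(-2 + 6)) = 1 - ¼/4 = 1 - ¼*¼ = 1 - 1/16 = 15/16)
t(h) = h + 6*(-5 + h)*(4 + h) (t(h) = ((-5 + h)*(4 + h))*6 + h = 6*(-5 + h)*(4 + h) + h = h + 6*(-5 + h)*(4 + h))
(t(-6) - G(-2))*c(O(3)) = ((-120 - 5*(-6) + 6*(-6)²) - 1*(-2))*12 = ((-120 + 30 + 6*36) + 2)*12 = ((-120 + 30 + 216) + 2)*12 = (126 + 2)*12 = 128*12 = 1536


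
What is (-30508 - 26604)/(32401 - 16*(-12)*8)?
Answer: -57112/33937 ≈ -1.6829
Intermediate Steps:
(-30508 - 26604)/(32401 - 16*(-12)*8) = -57112/(32401 + 192*8) = -57112/(32401 + 1536) = -57112/33937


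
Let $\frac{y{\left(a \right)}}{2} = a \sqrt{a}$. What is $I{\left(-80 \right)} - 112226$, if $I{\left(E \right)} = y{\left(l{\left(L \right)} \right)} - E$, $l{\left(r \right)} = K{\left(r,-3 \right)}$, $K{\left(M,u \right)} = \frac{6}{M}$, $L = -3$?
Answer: $-112146 - 4 i \sqrt{2} \approx -1.1215 \cdot 10^{5} - 5.6569 i$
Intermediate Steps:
$l{\left(r \right)} = \frac{6}{r}$
$y{\left(a \right)} = 2 a^{\frac{3}{2}}$ ($y{\left(a \right)} = 2 a \sqrt{a} = 2 a^{\frac{3}{2}}$)
$I{\left(E \right)} = - E - 4 i \sqrt{2}$ ($I{\left(E \right)} = 2 \left(\frac{6}{-3}\right)^{\frac{3}{2}} - E = 2 \left(6 \left(- \frac{1}{3}\right)\right)^{\frac{3}{2}} - E = 2 \left(-2\right)^{\frac{3}{2}} - E = 2 \left(- 2 i \sqrt{2}\right) - E = - 4 i \sqrt{2} - E = - E - 4 i \sqrt{2}$)
$I{\left(-80 \right)} - 112226 = \left(\left(-1\right) \left(-80\right) - 4 i \sqrt{2}\right) - 112226 = \left(80 - 4 i \sqrt{2}\right) - 112226 = -112146 - 4 i \sqrt{2}$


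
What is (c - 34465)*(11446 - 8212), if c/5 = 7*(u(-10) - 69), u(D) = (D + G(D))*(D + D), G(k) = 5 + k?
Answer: -85312920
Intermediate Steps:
u(D) = 2*D*(5 + 2*D) (u(D) = (D + (5 + D))*(D + D) = (5 + 2*D)*(2*D) = 2*D*(5 + 2*D))
c = 8085 (c = 5*(7*(2*(-10)*(5 + 2*(-10)) - 69)) = 5*(7*(2*(-10)*(5 - 20) - 69)) = 5*(7*(2*(-10)*(-15) - 69)) = 5*(7*(300 - 69)) = 5*(7*231) = 5*1617 = 8085)
(c - 34465)*(11446 - 8212) = (8085 - 34465)*(11446 - 8212) = -26380*3234 = -85312920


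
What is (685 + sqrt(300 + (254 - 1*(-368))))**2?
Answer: (685 + sqrt(922))**2 ≈ 5.1175e+5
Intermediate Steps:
(685 + sqrt(300 + (254 - 1*(-368))))**2 = (685 + sqrt(300 + (254 + 368)))**2 = (685 + sqrt(300 + 622))**2 = (685 + sqrt(922))**2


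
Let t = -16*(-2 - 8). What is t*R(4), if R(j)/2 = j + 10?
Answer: 4480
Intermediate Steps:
R(j) = 20 + 2*j (R(j) = 2*(j + 10) = 2*(10 + j) = 20 + 2*j)
t = 160 (t = -16*(-10) = 160)
t*R(4) = 160*(20 + 2*4) = 160*(20 + 8) = 160*28 = 4480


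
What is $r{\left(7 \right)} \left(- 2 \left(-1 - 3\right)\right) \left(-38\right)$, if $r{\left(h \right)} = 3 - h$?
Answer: $1216$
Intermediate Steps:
$r{\left(7 \right)} \left(- 2 \left(-1 - 3\right)\right) \left(-38\right) = \left(3 - 7\right) \left(- 2 \left(-1 - 3\right)\right) \left(-38\right) = \left(3 - 7\right) \left(\left(-2\right) \left(-4\right)\right) \left(-38\right) = \left(-4\right) 8 \left(-38\right) = \left(-32\right) \left(-38\right) = 1216$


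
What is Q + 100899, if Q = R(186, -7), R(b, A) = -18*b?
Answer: 97551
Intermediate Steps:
Q = -3348 (Q = -18*186 = -3348)
Q + 100899 = -3348 + 100899 = 97551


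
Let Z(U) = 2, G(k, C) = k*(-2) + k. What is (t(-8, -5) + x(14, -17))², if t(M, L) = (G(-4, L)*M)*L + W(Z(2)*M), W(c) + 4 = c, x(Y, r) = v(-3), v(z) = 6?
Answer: 21316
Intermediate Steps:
G(k, C) = -k (G(k, C) = -2*k + k = -k)
x(Y, r) = 6
W(c) = -4 + c
t(M, L) = -4 + 2*M + 4*L*M (t(M, L) = ((-1*(-4))*M)*L + (-4 + 2*M) = (4*M)*L + (-4 + 2*M) = 4*L*M + (-4 + 2*M) = -4 + 2*M + 4*L*M)
(t(-8, -5) + x(14, -17))² = ((-4 + 2*(-8) + 4*(-5)*(-8)) + 6)² = ((-4 - 16 + 160) + 6)² = (140 + 6)² = 146² = 21316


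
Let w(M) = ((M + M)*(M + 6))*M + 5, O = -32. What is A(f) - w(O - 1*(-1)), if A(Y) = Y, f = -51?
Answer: 47994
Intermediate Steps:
w(M) = 5 + 2*M²*(6 + M) (w(M) = ((2*M)*(6 + M))*M + 5 = (2*M*(6 + M))*M + 5 = 2*M²*(6 + M) + 5 = 5 + 2*M²*(6 + M))
A(f) - w(O - 1*(-1)) = -51 - (5 + 2*(-32 - 1*(-1))³ + 12*(-32 - 1*(-1))²) = -51 - (5 + 2*(-32 + 1)³ + 12*(-32 + 1)²) = -51 - (5 + 2*(-31)³ + 12*(-31)²) = -51 - (5 + 2*(-29791) + 12*961) = -51 - (5 - 59582 + 11532) = -51 - 1*(-48045) = -51 + 48045 = 47994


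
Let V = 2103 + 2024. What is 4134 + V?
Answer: 8261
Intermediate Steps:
V = 4127
4134 + V = 4134 + 4127 = 8261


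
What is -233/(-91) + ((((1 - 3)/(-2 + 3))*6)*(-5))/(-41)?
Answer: 4093/3731 ≈ 1.0970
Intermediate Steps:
-233/(-91) + ((((1 - 3)/(-2 + 3))*6)*(-5))/(-41) = -233*(-1/91) + ((-2/1*6)*(-5))*(-1/41) = 233/91 + ((-2*1*6)*(-5))*(-1/41) = 233/91 + (-2*6*(-5))*(-1/41) = 233/91 - 12*(-5)*(-1/41) = 233/91 + 60*(-1/41) = 233/91 - 60/41 = 4093/3731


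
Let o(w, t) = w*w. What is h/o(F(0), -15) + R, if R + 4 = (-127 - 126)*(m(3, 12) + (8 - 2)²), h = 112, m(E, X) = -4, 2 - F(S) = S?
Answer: -8072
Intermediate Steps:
F(S) = 2 - S
o(w, t) = w²
R = -8100 (R = -4 + (-127 - 126)*(-4 + (8 - 2)²) = -4 - 253*(-4 + 6²) = -4 - 253*(-4 + 36) = -4 - 253*32 = -4 - 8096 = -8100)
h/o(F(0), -15) + R = 112/((2 - 1*0)²) - 8100 = 112/((2 + 0)²) - 8100 = 112/(2²) - 8100 = 112/4 - 8100 = 112*(¼) - 8100 = 28 - 8100 = -8072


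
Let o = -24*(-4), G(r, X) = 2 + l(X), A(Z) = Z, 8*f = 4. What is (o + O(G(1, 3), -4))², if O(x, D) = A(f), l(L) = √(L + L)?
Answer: 37249/4 ≈ 9312.3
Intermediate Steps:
f = ½ (f = (⅛)*4 = ½ ≈ 0.50000)
l(L) = √2*√L (l(L) = √(2*L) = √2*√L)
G(r, X) = 2 + √2*√X
O(x, D) = ½
o = 96
(o + O(G(1, 3), -4))² = (96 + ½)² = (193/2)² = 37249/4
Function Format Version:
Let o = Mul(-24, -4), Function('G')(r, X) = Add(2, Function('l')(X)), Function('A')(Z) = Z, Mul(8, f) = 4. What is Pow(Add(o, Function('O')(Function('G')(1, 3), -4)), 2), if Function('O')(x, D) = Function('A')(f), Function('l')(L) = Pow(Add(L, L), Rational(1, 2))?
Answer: Rational(37249, 4) ≈ 9312.3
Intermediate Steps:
f = Rational(1, 2) (f = Mul(Rational(1, 8), 4) = Rational(1, 2) ≈ 0.50000)
Function('l')(L) = Mul(Pow(2, Rational(1, 2)), Pow(L, Rational(1, 2))) (Function('l')(L) = Pow(Mul(2, L), Rational(1, 2)) = Mul(Pow(2, Rational(1, 2)), Pow(L, Rational(1, 2))))
Function('G')(r, X) = Add(2, Mul(Pow(2, Rational(1, 2)), Pow(X, Rational(1, 2))))
Function('O')(x, D) = Rational(1, 2)
o = 96
Pow(Add(o, Function('O')(Function('G')(1, 3), -4)), 2) = Pow(Add(96, Rational(1, 2)), 2) = Pow(Rational(193, 2), 2) = Rational(37249, 4)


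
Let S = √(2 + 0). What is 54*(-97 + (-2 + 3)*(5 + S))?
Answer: -4968 + 54*√2 ≈ -4891.6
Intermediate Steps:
S = √2 ≈ 1.4142
54*(-97 + (-2 + 3)*(5 + S)) = 54*(-97 + (-2 + 3)*(5 + √2)) = 54*(-97 + 1*(5 + √2)) = 54*(-97 + (5 + √2)) = 54*(-92 + √2) = -4968 + 54*√2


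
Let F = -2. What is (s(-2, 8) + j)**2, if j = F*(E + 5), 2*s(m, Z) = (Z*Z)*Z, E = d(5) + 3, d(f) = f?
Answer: 52900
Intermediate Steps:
E = 8 (E = 5 + 3 = 8)
s(m, Z) = Z**3/2 (s(m, Z) = ((Z*Z)*Z)/2 = (Z**2*Z)/2 = Z**3/2)
j = -26 (j = -2*(8 + 5) = -2*13 = -26)
(s(-2, 8) + j)**2 = ((1/2)*8**3 - 26)**2 = ((1/2)*512 - 26)**2 = (256 - 26)**2 = 230**2 = 52900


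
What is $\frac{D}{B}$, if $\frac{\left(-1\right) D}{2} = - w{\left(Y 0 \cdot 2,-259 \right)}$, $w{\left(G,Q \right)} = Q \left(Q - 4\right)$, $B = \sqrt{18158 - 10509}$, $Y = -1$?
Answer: $\frac{136234 \sqrt{7649}}{7649} \approx 1557.7$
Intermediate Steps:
$B = \sqrt{7649} \approx 87.458$
$w{\left(G,Q \right)} = Q \left(-4 + Q\right)$
$D = 136234$ ($D = - 2 \left(- \left(-259\right) \left(-4 - 259\right)\right) = - 2 \left(- \left(-259\right) \left(-263\right)\right) = - 2 \left(\left(-1\right) 68117\right) = \left(-2\right) \left(-68117\right) = 136234$)
$\frac{D}{B} = \frac{136234}{\sqrt{7649}} = 136234 \frac{\sqrt{7649}}{7649} = \frac{136234 \sqrt{7649}}{7649}$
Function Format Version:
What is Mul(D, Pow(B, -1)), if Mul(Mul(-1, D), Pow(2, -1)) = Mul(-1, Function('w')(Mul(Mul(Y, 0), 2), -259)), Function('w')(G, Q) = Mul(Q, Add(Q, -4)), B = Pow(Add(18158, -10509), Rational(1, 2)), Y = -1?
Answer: Mul(Rational(136234, 7649), Pow(7649, Rational(1, 2))) ≈ 1557.7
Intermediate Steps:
B = Pow(7649, Rational(1, 2)) ≈ 87.458
Function('w')(G, Q) = Mul(Q, Add(-4, Q))
D = 136234 (D = Mul(-2, Mul(-1, Mul(-259, Add(-4, -259)))) = Mul(-2, Mul(-1, Mul(-259, -263))) = Mul(-2, Mul(-1, 68117)) = Mul(-2, -68117) = 136234)
Mul(D, Pow(B, -1)) = Mul(136234, Pow(Pow(7649, Rational(1, 2)), -1)) = Mul(136234, Mul(Rational(1, 7649), Pow(7649, Rational(1, 2)))) = Mul(Rational(136234, 7649), Pow(7649, Rational(1, 2)))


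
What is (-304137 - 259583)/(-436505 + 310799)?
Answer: 281860/62853 ≈ 4.4844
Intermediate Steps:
(-304137 - 259583)/(-436505 + 310799) = -563720/(-125706) = -563720*(-1/125706) = 281860/62853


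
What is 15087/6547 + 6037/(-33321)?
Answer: 463189688/218152587 ≈ 2.1232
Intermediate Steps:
15087/6547 + 6037/(-33321) = 15087*(1/6547) + 6037*(-1/33321) = 15087/6547 - 6037/33321 = 463189688/218152587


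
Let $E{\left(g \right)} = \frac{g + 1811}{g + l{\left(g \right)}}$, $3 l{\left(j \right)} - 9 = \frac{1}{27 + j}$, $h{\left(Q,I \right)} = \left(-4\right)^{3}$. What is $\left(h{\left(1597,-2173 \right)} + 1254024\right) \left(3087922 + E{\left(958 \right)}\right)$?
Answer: $\frac{2748979141623270230}{709939} \approx 3.8721 \cdot 10^{12}$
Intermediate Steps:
$h{\left(Q,I \right)} = -64$
$l{\left(j \right)} = 3 + \frac{1}{3 \left(27 + j\right)}$
$E{\left(g \right)} = \frac{1811 + g}{g + \frac{244 + 9 g}{3 \left(27 + g\right)}}$ ($E{\left(g \right)} = \frac{g + 1811}{g + \frac{244 + 9 g}{3 \left(27 + g\right)}} = \frac{1811 + g}{g + \frac{244 + 9 g}{3 \left(27 + g\right)}}$)
$\left(h{\left(1597,-2173 \right)} + 1254024\right) \left(3087922 + E{\left(958 \right)}\right) = \left(-64 + 1254024\right) \left(3087922 + \frac{3 \left(27 + 958\right) \left(1811 + 958\right)}{244 + 9 \cdot 958 + 3 \cdot 958 \left(27 + 958\right)}\right) = 1253960 \left(3087922 + 3 \frac{1}{244 + 8622 + 3 \cdot 958 \cdot 985} \cdot 985 \cdot 2769\right) = 1253960 \left(3087922 + 3 \frac{1}{244 + 8622 + 2830890} \cdot 985 \cdot 2769\right) = 1253960 \left(3087922 + 3 \cdot \frac{1}{2839756} \cdot 985 \cdot 2769\right) = 1253960 \left(3087922 + \frac{8182395}{2839756}\right) = 1253960 \cdot \frac{8768953209427}{2839756} = \frac{2748979141623270230}{709939}$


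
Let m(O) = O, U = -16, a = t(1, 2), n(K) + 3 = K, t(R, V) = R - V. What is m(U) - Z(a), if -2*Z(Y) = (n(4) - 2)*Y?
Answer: -31/2 ≈ -15.500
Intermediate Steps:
n(K) = -3 + K
a = -1 (a = 1 - 1*2 = 1 - 2 = -1)
Z(Y) = Y/2 (Z(Y) = -((-3 + 4) - 2)*Y/2 = -(1 - 2)*Y/2 = -(-1)*Y/2 = Y/2)
m(U) - Z(a) = -16 - (-1)/2 = -16 - 1*(-½) = -16 + ½ = -31/2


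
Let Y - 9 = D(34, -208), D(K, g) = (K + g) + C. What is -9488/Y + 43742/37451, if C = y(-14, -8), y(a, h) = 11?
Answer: 181035678/2883727 ≈ 62.778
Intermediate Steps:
C = 11
D(K, g) = 11 + K + g (D(K, g) = (K + g) + 11 = 11 + K + g)
Y = -154 (Y = 9 + (11 + 34 - 208) = 9 - 163 = -154)
-9488/Y + 43742/37451 = -9488/(-154) + 43742/37451 = -9488*(-1/154) + 43742*(1/37451) = 4744/77 + 43742/37451 = 181035678/2883727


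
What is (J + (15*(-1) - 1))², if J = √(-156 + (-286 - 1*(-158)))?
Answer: 4*(8 - I*√71)² ≈ -28.0 - 539.27*I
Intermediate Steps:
J = 2*I*√71 (J = √(-156 + (-286 + 158)) = √(-156 - 128) = √(-284) = 2*I*√71 ≈ 16.852*I)
(J + (15*(-1) - 1))² = (2*I*√71 + (15*(-1) - 1))² = (2*I*√71 + (-15 - 1))² = (2*I*√71 - 16)² = (-16 + 2*I*√71)²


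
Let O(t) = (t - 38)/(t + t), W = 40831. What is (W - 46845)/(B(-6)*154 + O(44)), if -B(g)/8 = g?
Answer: -264616/325251 ≈ -0.81357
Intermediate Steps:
O(t) = (-38 + t)/(2*t) (O(t) = (-38 + t)/((2*t)) = (-38 + t)*(1/(2*t)) = (-38 + t)/(2*t))
B(g) = -8*g
(W - 46845)/(B(-6)*154 + O(44)) = (40831 - 46845)/(-8*(-6)*154 + (1/2)*(-38 + 44)/44) = -6014/(48*154 + (1/2)*(1/44)*6) = -6014/(7392 + 3/44) = -6014/325251/44 = -6014*44/325251 = -264616/325251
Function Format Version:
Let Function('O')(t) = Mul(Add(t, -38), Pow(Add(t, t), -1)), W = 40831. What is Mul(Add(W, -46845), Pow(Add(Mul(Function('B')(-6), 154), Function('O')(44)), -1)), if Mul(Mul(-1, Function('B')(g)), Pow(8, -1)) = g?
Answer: Rational(-264616, 325251) ≈ -0.81357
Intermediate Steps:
Function('O')(t) = Mul(Rational(1, 2), Pow(t, -1), Add(-38, t)) (Function('O')(t) = Mul(Add(-38, t), Pow(Mul(2, t), -1)) = Mul(Add(-38, t), Mul(Rational(1, 2), Pow(t, -1))) = Mul(Rational(1, 2), Pow(t, -1), Add(-38, t)))
Function('B')(g) = Mul(-8, g)
Mul(Add(W, -46845), Pow(Add(Mul(Function('B')(-6), 154), Function('O')(44)), -1)) = Mul(Add(40831, -46845), Pow(Add(Mul(Mul(-8, -6), 154), Mul(Rational(1, 2), Pow(44, -1), Add(-38, 44))), -1)) = Mul(-6014, Pow(Add(Mul(48, 154), Mul(Rational(1, 2), Rational(1, 44), 6)), -1)) = Mul(-6014, Pow(Add(7392, Rational(3, 44)), -1)) = Mul(-6014, Pow(Rational(325251, 44), -1)) = Mul(-6014, Rational(44, 325251)) = Rational(-264616, 325251)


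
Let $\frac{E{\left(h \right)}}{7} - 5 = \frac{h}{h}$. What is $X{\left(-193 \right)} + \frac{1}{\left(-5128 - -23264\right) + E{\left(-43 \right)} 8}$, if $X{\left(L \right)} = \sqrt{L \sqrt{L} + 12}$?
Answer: $\frac{1}{18472} + \sqrt{12 - 193 i \sqrt{193}} \approx 36.697 - 36.533 i$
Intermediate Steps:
$E{\left(h \right)} = 42$ ($E{\left(h \right)} = 35 + 7 \frac{h}{h} = 35 + 7 \cdot 1 = 35 + 7 = 42$)
$X{\left(L \right)} = \sqrt{12 + L^{\frac{3}{2}}}$ ($X{\left(L \right)} = \sqrt{L^{\frac{3}{2}} + 12} = \sqrt{12 + L^{\frac{3}{2}}}$)
$X{\left(-193 \right)} + \frac{1}{\left(-5128 - -23264\right) + E{\left(-43 \right)} 8} = \sqrt{12 + \left(-193\right)^{\frac{3}{2}}} + \frac{1}{\left(-5128 - -23264\right) + 42 \cdot 8} = \sqrt{12 - 193 i \sqrt{193}} + \frac{1}{\left(-5128 + 23264\right) + 336} = \sqrt{12 - 193 i \sqrt{193}} + \frac{1}{18136 + 336} = \sqrt{12 - 193 i \sqrt{193}} + \frac{1}{18472} = \frac{1}{18472} + \sqrt{12 - 193 i \sqrt{193}}$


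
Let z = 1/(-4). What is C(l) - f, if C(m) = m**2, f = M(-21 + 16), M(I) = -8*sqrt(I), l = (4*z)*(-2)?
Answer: 4 + 8*I*sqrt(5) ≈ 4.0 + 17.889*I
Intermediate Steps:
z = -1/4 (z = 1*(-1/4) = -1/4 ≈ -0.25000)
l = 2 (l = (4*(-1/4))*(-2) = -1*(-2) = 2)
f = -8*I*sqrt(5) (f = -8*sqrt(-21 + 16) = -8*I*sqrt(5) ≈ -17.889*I)
C(l) - f = 2**2 - (-8)*I*sqrt(5) = 4 + 8*I*sqrt(5)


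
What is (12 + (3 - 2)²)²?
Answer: 169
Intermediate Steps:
(12 + (3 - 2)²)² = (12 + 1²)² = (12 + 1)² = 13² = 169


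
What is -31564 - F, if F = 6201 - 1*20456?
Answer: -17309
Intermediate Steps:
F = -14255 (F = 6201 - 20456 = -14255)
-31564 - F = -31564 - 1*(-14255) = -31564 + 14255 = -17309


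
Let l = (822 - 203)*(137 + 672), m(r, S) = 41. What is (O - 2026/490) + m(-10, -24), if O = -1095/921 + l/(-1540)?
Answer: -958087323/3309460 ≈ -289.50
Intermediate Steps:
l = 500771 (l = 619*809 = 500771)
O = -154298797/472780 (O = -1095/921 + 500771/(-1540) = -1095*1/921 + 500771*(-1/1540) = -365/307 - 500771/1540 = -154298797/472780 ≈ -326.36)
(O - 2026/490) + m(-10, -24) = (-154298797/472780 - 2026/490) + 41 = (-154298797/472780 - 2026*1/490) + 41 = (-154298797/472780 - 1013/245) + 41 = -1093775183/3309460 + 41 = -958087323/3309460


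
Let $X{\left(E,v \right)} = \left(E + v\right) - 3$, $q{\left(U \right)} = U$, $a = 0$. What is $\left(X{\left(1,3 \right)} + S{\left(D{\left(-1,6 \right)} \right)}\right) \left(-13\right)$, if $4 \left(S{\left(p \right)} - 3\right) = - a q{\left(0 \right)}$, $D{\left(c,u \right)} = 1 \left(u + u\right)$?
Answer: $-52$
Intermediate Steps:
$D{\left(c,u \right)} = 2 u$ ($D{\left(c,u \right)} = 1 \cdot 2 u = 2 u$)
$S{\left(p \right)} = 3$ ($S{\left(p \right)} = 3 + \frac{\left(-1\right) 0 \cdot 0}{4} = 3 + \frac{0 \cdot 0}{4} = 3 + \frac{1}{4} \cdot 0 = 3 + 0 = 3$)
$X{\left(E,v \right)} = -3 + E + v$
$\left(X{\left(1,3 \right)} + S{\left(D{\left(-1,6 \right)} \right)}\right) \left(-13\right) = \left(\left(-3 + 1 + 3\right) + 3\right) \left(-13\right) = \left(1 + 3\right) \left(-13\right) = 4 \left(-13\right) = -52$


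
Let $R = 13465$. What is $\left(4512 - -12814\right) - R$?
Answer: $3861$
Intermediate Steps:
$\left(4512 - -12814\right) - R = \left(4512 - -12814\right) - 13465 = \left(4512 + 12814\right) - 13465 = 17326 - 13465 = 3861$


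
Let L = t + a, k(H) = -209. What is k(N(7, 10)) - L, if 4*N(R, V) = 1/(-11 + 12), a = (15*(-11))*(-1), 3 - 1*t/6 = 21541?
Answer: 128854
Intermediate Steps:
t = -129228 (t = 18 - 6*21541 = 18 - 129246 = -129228)
a = 165 (a = -165*(-1) = 165)
N(R, V) = ¼ (N(R, V) = 1/(4*(-11 + 12)) = (¼)/1 = (¼)*1 = ¼)
L = -129063 (L = -129228 + 165 = -129063)
k(N(7, 10)) - L = -209 - 1*(-129063) = -209 + 129063 = 128854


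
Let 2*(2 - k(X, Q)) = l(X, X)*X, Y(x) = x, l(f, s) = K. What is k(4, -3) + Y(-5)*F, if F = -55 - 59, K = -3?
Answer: 578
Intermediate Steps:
l(f, s) = -3
k(X, Q) = 2 + 3*X/2 (k(X, Q) = 2 - (-3)*X/2 = 2 + 3*X/2)
F = -114
k(4, -3) + Y(-5)*F = (2 + (3/2)*4) - 5*(-114) = (2 + 6) + 570 = 8 + 570 = 578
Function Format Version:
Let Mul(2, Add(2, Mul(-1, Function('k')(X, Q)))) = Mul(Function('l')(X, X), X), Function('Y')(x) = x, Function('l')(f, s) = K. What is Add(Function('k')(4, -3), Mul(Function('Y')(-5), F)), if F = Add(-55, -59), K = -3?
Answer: 578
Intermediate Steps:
Function('l')(f, s) = -3
Function('k')(X, Q) = Add(2, Mul(Rational(3, 2), X)) (Function('k')(X, Q) = Add(2, Mul(Rational(-1, 2), Mul(-3, X))) = Add(2, Mul(Rational(3, 2), X)))
F = -114
Add(Function('k')(4, -3), Mul(Function('Y')(-5), F)) = Add(Add(2, Mul(Rational(3, 2), 4)), Mul(-5, -114)) = Add(Add(2, 6), 570) = Add(8, 570) = 578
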